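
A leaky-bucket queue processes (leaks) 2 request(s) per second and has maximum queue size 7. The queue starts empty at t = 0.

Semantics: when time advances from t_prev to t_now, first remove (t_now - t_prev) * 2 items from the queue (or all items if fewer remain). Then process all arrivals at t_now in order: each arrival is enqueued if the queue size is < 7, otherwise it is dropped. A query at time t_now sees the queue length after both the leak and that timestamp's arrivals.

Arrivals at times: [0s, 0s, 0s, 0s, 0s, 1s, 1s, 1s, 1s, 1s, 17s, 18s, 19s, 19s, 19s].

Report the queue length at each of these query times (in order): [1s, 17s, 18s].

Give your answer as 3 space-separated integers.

Answer: 7 1 1

Derivation:
Queue lengths at query times:
  query t=1s: backlog = 7
  query t=17s: backlog = 1
  query t=18s: backlog = 1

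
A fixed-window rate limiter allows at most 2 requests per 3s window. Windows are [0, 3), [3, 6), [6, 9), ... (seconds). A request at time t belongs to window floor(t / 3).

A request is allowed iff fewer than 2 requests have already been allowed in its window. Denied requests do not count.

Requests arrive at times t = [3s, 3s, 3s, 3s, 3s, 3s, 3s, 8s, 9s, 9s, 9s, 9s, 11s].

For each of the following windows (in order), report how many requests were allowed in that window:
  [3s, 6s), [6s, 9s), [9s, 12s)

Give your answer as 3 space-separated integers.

Answer: 2 1 2

Derivation:
Processing requests:
  req#1 t=3s (window 1): ALLOW
  req#2 t=3s (window 1): ALLOW
  req#3 t=3s (window 1): DENY
  req#4 t=3s (window 1): DENY
  req#5 t=3s (window 1): DENY
  req#6 t=3s (window 1): DENY
  req#7 t=3s (window 1): DENY
  req#8 t=8s (window 2): ALLOW
  req#9 t=9s (window 3): ALLOW
  req#10 t=9s (window 3): ALLOW
  req#11 t=9s (window 3): DENY
  req#12 t=9s (window 3): DENY
  req#13 t=11s (window 3): DENY

Allowed counts by window: 2 1 2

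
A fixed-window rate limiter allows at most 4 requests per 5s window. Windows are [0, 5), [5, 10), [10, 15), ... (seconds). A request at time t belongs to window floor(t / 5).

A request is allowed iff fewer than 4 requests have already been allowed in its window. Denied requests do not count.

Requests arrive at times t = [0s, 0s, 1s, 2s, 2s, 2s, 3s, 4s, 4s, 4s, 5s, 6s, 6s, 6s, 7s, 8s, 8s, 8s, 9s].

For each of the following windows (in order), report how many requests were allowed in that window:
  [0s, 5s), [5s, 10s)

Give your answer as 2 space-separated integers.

Processing requests:
  req#1 t=0s (window 0): ALLOW
  req#2 t=0s (window 0): ALLOW
  req#3 t=1s (window 0): ALLOW
  req#4 t=2s (window 0): ALLOW
  req#5 t=2s (window 0): DENY
  req#6 t=2s (window 0): DENY
  req#7 t=3s (window 0): DENY
  req#8 t=4s (window 0): DENY
  req#9 t=4s (window 0): DENY
  req#10 t=4s (window 0): DENY
  req#11 t=5s (window 1): ALLOW
  req#12 t=6s (window 1): ALLOW
  req#13 t=6s (window 1): ALLOW
  req#14 t=6s (window 1): ALLOW
  req#15 t=7s (window 1): DENY
  req#16 t=8s (window 1): DENY
  req#17 t=8s (window 1): DENY
  req#18 t=8s (window 1): DENY
  req#19 t=9s (window 1): DENY

Allowed counts by window: 4 4

Answer: 4 4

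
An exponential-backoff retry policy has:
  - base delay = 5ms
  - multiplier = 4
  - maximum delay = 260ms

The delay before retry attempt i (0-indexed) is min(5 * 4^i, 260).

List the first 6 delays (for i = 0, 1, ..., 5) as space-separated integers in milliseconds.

Computing each delay:
  i=0: min(5*4^0, 260) = 5
  i=1: min(5*4^1, 260) = 20
  i=2: min(5*4^2, 260) = 80
  i=3: min(5*4^3, 260) = 260
  i=4: min(5*4^4, 260) = 260
  i=5: min(5*4^5, 260) = 260

Answer: 5 20 80 260 260 260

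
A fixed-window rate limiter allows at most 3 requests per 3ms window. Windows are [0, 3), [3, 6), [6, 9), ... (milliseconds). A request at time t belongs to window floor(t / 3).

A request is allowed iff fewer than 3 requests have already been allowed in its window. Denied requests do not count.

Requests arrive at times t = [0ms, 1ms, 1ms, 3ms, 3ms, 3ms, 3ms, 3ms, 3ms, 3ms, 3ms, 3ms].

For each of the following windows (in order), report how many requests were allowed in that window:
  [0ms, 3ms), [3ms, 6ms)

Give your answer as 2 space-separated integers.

Processing requests:
  req#1 t=0ms (window 0): ALLOW
  req#2 t=1ms (window 0): ALLOW
  req#3 t=1ms (window 0): ALLOW
  req#4 t=3ms (window 1): ALLOW
  req#5 t=3ms (window 1): ALLOW
  req#6 t=3ms (window 1): ALLOW
  req#7 t=3ms (window 1): DENY
  req#8 t=3ms (window 1): DENY
  req#9 t=3ms (window 1): DENY
  req#10 t=3ms (window 1): DENY
  req#11 t=3ms (window 1): DENY
  req#12 t=3ms (window 1): DENY

Allowed counts by window: 3 3

Answer: 3 3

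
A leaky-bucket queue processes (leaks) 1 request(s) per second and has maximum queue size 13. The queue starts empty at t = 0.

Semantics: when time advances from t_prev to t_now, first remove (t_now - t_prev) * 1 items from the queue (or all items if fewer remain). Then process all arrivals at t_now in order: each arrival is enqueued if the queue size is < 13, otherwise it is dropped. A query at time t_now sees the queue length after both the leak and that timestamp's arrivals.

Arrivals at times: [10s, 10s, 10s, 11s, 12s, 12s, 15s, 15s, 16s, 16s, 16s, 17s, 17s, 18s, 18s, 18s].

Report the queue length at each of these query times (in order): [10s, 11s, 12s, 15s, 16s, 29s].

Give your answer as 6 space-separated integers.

Queue lengths at query times:
  query t=10s: backlog = 3
  query t=11s: backlog = 3
  query t=12s: backlog = 4
  query t=15s: backlog = 3
  query t=16s: backlog = 5
  query t=29s: backlog = 0

Answer: 3 3 4 3 5 0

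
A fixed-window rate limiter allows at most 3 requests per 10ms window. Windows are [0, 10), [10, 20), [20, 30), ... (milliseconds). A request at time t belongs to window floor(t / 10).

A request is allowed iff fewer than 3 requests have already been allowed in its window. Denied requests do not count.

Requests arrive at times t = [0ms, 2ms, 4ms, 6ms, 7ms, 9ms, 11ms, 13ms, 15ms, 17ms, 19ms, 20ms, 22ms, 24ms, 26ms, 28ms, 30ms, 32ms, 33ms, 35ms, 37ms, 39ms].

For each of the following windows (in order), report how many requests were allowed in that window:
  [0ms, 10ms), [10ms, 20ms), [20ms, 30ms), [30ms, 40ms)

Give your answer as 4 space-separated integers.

Answer: 3 3 3 3

Derivation:
Processing requests:
  req#1 t=0ms (window 0): ALLOW
  req#2 t=2ms (window 0): ALLOW
  req#3 t=4ms (window 0): ALLOW
  req#4 t=6ms (window 0): DENY
  req#5 t=7ms (window 0): DENY
  req#6 t=9ms (window 0): DENY
  req#7 t=11ms (window 1): ALLOW
  req#8 t=13ms (window 1): ALLOW
  req#9 t=15ms (window 1): ALLOW
  req#10 t=17ms (window 1): DENY
  req#11 t=19ms (window 1): DENY
  req#12 t=20ms (window 2): ALLOW
  req#13 t=22ms (window 2): ALLOW
  req#14 t=24ms (window 2): ALLOW
  req#15 t=26ms (window 2): DENY
  req#16 t=28ms (window 2): DENY
  req#17 t=30ms (window 3): ALLOW
  req#18 t=32ms (window 3): ALLOW
  req#19 t=33ms (window 3): ALLOW
  req#20 t=35ms (window 3): DENY
  req#21 t=37ms (window 3): DENY
  req#22 t=39ms (window 3): DENY

Allowed counts by window: 3 3 3 3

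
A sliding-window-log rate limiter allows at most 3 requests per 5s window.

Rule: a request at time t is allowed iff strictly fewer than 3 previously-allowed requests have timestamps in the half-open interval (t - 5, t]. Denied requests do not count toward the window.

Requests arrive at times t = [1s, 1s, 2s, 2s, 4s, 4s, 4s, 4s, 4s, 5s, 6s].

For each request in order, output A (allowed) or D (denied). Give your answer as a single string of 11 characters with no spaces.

Tracking allowed requests in the window:
  req#1 t=1s: ALLOW
  req#2 t=1s: ALLOW
  req#3 t=2s: ALLOW
  req#4 t=2s: DENY
  req#5 t=4s: DENY
  req#6 t=4s: DENY
  req#7 t=4s: DENY
  req#8 t=4s: DENY
  req#9 t=4s: DENY
  req#10 t=5s: DENY
  req#11 t=6s: ALLOW

Answer: AAADDDDDDDA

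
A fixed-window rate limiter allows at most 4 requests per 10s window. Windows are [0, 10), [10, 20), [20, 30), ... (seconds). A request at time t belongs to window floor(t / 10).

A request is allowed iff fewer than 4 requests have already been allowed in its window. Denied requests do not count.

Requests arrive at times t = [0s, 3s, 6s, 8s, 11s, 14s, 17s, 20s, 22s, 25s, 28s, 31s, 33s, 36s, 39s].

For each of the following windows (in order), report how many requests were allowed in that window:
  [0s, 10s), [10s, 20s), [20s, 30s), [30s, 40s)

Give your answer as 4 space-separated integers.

Processing requests:
  req#1 t=0s (window 0): ALLOW
  req#2 t=3s (window 0): ALLOW
  req#3 t=6s (window 0): ALLOW
  req#4 t=8s (window 0): ALLOW
  req#5 t=11s (window 1): ALLOW
  req#6 t=14s (window 1): ALLOW
  req#7 t=17s (window 1): ALLOW
  req#8 t=20s (window 2): ALLOW
  req#9 t=22s (window 2): ALLOW
  req#10 t=25s (window 2): ALLOW
  req#11 t=28s (window 2): ALLOW
  req#12 t=31s (window 3): ALLOW
  req#13 t=33s (window 3): ALLOW
  req#14 t=36s (window 3): ALLOW
  req#15 t=39s (window 3): ALLOW

Allowed counts by window: 4 3 4 4

Answer: 4 3 4 4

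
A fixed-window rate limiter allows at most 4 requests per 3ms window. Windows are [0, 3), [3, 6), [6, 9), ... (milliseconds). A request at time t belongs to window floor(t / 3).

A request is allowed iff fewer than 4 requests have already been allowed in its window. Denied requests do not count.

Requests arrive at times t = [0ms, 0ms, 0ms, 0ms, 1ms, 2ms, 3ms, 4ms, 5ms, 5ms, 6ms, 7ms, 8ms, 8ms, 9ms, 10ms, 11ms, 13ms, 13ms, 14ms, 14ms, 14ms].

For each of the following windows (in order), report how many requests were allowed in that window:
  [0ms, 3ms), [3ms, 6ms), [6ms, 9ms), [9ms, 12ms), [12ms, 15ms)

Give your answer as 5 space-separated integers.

Answer: 4 4 4 3 4

Derivation:
Processing requests:
  req#1 t=0ms (window 0): ALLOW
  req#2 t=0ms (window 0): ALLOW
  req#3 t=0ms (window 0): ALLOW
  req#4 t=0ms (window 0): ALLOW
  req#5 t=1ms (window 0): DENY
  req#6 t=2ms (window 0): DENY
  req#7 t=3ms (window 1): ALLOW
  req#8 t=4ms (window 1): ALLOW
  req#9 t=5ms (window 1): ALLOW
  req#10 t=5ms (window 1): ALLOW
  req#11 t=6ms (window 2): ALLOW
  req#12 t=7ms (window 2): ALLOW
  req#13 t=8ms (window 2): ALLOW
  req#14 t=8ms (window 2): ALLOW
  req#15 t=9ms (window 3): ALLOW
  req#16 t=10ms (window 3): ALLOW
  req#17 t=11ms (window 3): ALLOW
  req#18 t=13ms (window 4): ALLOW
  req#19 t=13ms (window 4): ALLOW
  req#20 t=14ms (window 4): ALLOW
  req#21 t=14ms (window 4): ALLOW
  req#22 t=14ms (window 4): DENY

Allowed counts by window: 4 4 4 3 4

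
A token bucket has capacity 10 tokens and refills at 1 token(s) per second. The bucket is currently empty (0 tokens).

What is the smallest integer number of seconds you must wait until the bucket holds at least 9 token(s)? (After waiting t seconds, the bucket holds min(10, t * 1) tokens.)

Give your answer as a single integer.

Answer: 9

Derivation:
Need t * 1 >= 9, so t >= 9/1.
Smallest integer t = ceil(9/1) = 9.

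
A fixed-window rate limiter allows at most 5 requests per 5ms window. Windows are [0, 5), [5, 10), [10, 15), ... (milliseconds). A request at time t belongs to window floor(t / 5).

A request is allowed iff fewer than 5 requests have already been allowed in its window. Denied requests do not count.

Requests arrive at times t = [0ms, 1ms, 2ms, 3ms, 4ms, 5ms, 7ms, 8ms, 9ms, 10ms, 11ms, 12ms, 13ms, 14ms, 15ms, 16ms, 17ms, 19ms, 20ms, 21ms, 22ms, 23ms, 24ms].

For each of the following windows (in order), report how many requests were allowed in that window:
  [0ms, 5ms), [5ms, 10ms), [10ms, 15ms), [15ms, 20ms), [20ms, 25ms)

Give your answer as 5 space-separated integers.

Answer: 5 4 5 4 5

Derivation:
Processing requests:
  req#1 t=0ms (window 0): ALLOW
  req#2 t=1ms (window 0): ALLOW
  req#3 t=2ms (window 0): ALLOW
  req#4 t=3ms (window 0): ALLOW
  req#5 t=4ms (window 0): ALLOW
  req#6 t=5ms (window 1): ALLOW
  req#7 t=7ms (window 1): ALLOW
  req#8 t=8ms (window 1): ALLOW
  req#9 t=9ms (window 1): ALLOW
  req#10 t=10ms (window 2): ALLOW
  req#11 t=11ms (window 2): ALLOW
  req#12 t=12ms (window 2): ALLOW
  req#13 t=13ms (window 2): ALLOW
  req#14 t=14ms (window 2): ALLOW
  req#15 t=15ms (window 3): ALLOW
  req#16 t=16ms (window 3): ALLOW
  req#17 t=17ms (window 3): ALLOW
  req#18 t=19ms (window 3): ALLOW
  req#19 t=20ms (window 4): ALLOW
  req#20 t=21ms (window 4): ALLOW
  req#21 t=22ms (window 4): ALLOW
  req#22 t=23ms (window 4): ALLOW
  req#23 t=24ms (window 4): ALLOW

Allowed counts by window: 5 4 5 4 5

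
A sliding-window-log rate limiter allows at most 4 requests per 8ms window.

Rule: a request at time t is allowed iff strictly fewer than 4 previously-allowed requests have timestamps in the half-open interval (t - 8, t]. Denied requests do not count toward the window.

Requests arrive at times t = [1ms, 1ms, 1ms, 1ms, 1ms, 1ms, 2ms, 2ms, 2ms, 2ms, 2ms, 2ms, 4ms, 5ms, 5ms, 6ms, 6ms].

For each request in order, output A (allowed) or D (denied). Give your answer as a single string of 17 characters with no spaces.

Tracking allowed requests in the window:
  req#1 t=1ms: ALLOW
  req#2 t=1ms: ALLOW
  req#3 t=1ms: ALLOW
  req#4 t=1ms: ALLOW
  req#5 t=1ms: DENY
  req#6 t=1ms: DENY
  req#7 t=2ms: DENY
  req#8 t=2ms: DENY
  req#9 t=2ms: DENY
  req#10 t=2ms: DENY
  req#11 t=2ms: DENY
  req#12 t=2ms: DENY
  req#13 t=4ms: DENY
  req#14 t=5ms: DENY
  req#15 t=5ms: DENY
  req#16 t=6ms: DENY
  req#17 t=6ms: DENY

Answer: AAAADDDDDDDDDDDDD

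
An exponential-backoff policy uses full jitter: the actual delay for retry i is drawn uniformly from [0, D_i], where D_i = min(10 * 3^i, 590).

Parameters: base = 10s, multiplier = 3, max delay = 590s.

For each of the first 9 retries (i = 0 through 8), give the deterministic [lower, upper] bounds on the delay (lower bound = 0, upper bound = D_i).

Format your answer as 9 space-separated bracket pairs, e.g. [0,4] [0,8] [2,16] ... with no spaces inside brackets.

Computing bounds per retry:
  i=0: D_i=min(10*3^0,590)=10, bounds=[0,10]
  i=1: D_i=min(10*3^1,590)=30, bounds=[0,30]
  i=2: D_i=min(10*3^2,590)=90, bounds=[0,90]
  i=3: D_i=min(10*3^3,590)=270, bounds=[0,270]
  i=4: D_i=min(10*3^4,590)=590, bounds=[0,590]
  i=5: D_i=min(10*3^5,590)=590, bounds=[0,590]
  i=6: D_i=min(10*3^6,590)=590, bounds=[0,590]
  i=7: D_i=min(10*3^7,590)=590, bounds=[0,590]
  i=8: D_i=min(10*3^8,590)=590, bounds=[0,590]

Answer: [0,10] [0,30] [0,90] [0,270] [0,590] [0,590] [0,590] [0,590] [0,590]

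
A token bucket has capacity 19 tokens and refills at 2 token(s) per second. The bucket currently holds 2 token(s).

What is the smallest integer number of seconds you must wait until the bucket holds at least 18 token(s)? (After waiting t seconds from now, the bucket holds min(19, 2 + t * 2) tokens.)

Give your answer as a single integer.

Answer: 8

Derivation:
Need 2 + t * 2 >= 18, so t >= 16/2.
Smallest integer t = ceil(16/2) = 8.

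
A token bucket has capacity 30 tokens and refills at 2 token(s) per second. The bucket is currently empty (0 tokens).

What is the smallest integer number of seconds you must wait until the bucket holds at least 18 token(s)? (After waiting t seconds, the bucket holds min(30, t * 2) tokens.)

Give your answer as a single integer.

Need t * 2 >= 18, so t >= 18/2.
Smallest integer t = ceil(18/2) = 9.

Answer: 9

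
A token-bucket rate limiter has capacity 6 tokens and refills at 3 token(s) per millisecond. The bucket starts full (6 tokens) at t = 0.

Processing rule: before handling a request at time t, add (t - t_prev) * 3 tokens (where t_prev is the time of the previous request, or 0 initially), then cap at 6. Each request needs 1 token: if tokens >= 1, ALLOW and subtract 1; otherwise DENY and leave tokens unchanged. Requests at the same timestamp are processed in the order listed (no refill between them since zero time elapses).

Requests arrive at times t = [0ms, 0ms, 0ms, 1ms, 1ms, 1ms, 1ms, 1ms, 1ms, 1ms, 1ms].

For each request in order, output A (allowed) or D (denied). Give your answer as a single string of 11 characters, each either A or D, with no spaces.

Answer: AAAAAAAAADD

Derivation:
Simulating step by step:
  req#1 t=0ms: ALLOW
  req#2 t=0ms: ALLOW
  req#3 t=0ms: ALLOW
  req#4 t=1ms: ALLOW
  req#5 t=1ms: ALLOW
  req#6 t=1ms: ALLOW
  req#7 t=1ms: ALLOW
  req#8 t=1ms: ALLOW
  req#9 t=1ms: ALLOW
  req#10 t=1ms: DENY
  req#11 t=1ms: DENY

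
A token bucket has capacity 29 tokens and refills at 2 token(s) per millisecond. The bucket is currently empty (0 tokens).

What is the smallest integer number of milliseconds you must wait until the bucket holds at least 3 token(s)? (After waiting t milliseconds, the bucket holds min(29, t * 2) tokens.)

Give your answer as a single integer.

Answer: 2

Derivation:
Need t * 2 >= 3, so t >= 3/2.
Smallest integer t = ceil(3/2) = 2.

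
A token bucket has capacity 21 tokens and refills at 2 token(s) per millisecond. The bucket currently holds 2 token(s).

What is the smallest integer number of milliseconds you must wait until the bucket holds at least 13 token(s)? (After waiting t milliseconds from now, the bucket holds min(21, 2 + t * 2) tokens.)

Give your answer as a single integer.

Need 2 + t * 2 >= 13, so t >= 11/2.
Smallest integer t = ceil(11/2) = 6.

Answer: 6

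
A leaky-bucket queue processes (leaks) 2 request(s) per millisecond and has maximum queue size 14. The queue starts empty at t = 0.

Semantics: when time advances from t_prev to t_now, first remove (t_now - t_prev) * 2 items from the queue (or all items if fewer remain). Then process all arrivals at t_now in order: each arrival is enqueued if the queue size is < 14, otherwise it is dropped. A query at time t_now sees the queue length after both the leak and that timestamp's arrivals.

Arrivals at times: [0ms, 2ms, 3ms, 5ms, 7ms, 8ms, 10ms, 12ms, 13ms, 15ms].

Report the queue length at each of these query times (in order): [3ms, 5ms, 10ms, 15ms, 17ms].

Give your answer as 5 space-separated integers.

Queue lengths at query times:
  query t=3ms: backlog = 1
  query t=5ms: backlog = 1
  query t=10ms: backlog = 1
  query t=15ms: backlog = 1
  query t=17ms: backlog = 0

Answer: 1 1 1 1 0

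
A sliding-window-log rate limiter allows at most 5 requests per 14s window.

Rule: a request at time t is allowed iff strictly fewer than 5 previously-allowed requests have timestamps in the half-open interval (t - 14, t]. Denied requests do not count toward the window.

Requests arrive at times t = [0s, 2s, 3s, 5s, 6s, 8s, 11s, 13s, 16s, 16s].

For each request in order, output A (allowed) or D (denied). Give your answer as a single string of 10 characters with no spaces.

Answer: AAAAADDDAA

Derivation:
Tracking allowed requests in the window:
  req#1 t=0s: ALLOW
  req#2 t=2s: ALLOW
  req#3 t=3s: ALLOW
  req#4 t=5s: ALLOW
  req#5 t=6s: ALLOW
  req#6 t=8s: DENY
  req#7 t=11s: DENY
  req#8 t=13s: DENY
  req#9 t=16s: ALLOW
  req#10 t=16s: ALLOW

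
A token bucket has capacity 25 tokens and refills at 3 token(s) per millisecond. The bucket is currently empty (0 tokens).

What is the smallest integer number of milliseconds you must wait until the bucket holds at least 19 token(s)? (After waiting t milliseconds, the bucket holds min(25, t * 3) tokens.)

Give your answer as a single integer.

Answer: 7

Derivation:
Need t * 3 >= 19, so t >= 19/3.
Smallest integer t = ceil(19/3) = 7.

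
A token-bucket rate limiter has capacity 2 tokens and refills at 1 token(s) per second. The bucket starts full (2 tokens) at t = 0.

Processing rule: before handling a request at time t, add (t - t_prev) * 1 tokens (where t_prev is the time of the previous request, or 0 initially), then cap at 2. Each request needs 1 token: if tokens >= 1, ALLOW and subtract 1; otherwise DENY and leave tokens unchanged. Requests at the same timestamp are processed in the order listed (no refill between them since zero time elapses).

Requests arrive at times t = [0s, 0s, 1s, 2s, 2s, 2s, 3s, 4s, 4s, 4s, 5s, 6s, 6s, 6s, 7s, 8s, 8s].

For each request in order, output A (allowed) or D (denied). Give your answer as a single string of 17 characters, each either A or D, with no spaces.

Simulating step by step:
  req#1 t=0s: ALLOW
  req#2 t=0s: ALLOW
  req#3 t=1s: ALLOW
  req#4 t=2s: ALLOW
  req#5 t=2s: DENY
  req#6 t=2s: DENY
  req#7 t=3s: ALLOW
  req#8 t=4s: ALLOW
  req#9 t=4s: DENY
  req#10 t=4s: DENY
  req#11 t=5s: ALLOW
  req#12 t=6s: ALLOW
  req#13 t=6s: DENY
  req#14 t=6s: DENY
  req#15 t=7s: ALLOW
  req#16 t=8s: ALLOW
  req#17 t=8s: DENY

Answer: AAAADDAADDAADDAAD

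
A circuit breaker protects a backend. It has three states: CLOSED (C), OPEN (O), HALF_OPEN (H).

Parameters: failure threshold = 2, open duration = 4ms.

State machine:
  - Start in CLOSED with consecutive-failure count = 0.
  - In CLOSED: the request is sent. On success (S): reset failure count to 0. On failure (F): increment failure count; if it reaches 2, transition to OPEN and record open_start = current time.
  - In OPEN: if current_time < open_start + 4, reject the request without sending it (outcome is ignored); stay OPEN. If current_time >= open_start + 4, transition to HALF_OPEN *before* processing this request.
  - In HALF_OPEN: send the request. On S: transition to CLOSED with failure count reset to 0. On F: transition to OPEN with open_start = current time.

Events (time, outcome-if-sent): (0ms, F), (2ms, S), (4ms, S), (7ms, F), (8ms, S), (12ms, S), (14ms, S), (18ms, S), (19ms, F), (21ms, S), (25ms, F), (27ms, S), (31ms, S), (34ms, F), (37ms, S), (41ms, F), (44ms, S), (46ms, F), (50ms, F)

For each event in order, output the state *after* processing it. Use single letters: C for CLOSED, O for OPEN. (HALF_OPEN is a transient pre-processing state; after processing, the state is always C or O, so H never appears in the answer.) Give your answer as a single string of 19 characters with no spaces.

State after each event:
  event#1 t=0ms outcome=F: state=CLOSED
  event#2 t=2ms outcome=S: state=CLOSED
  event#3 t=4ms outcome=S: state=CLOSED
  event#4 t=7ms outcome=F: state=CLOSED
  event#5 t=8ms outcome=S: state=CLOSED
  event#6 t=12ms outcome=S: state=CLOSED
  event#7 t=14ms outcome=S: state=CLOSED
  event#8 t=18ms outcome=S: state=CLOSED
  event#9 t=19ms outcome=F: state=CLOSED
  event#10 t=21ms outcome=S: state=CLOSED
  event#11 t=25ms outcome=F: state=CLOSED
  event#12 t=27ms outcome=S: state=CLOSED
  event#13 t=31ms outcome=S: state=CLOSED
  event#14 t=34ms outcome=F: state=CLOSED
  event#15 t=37ms outcome=S: state=CLOSED
  event#16 t=41ms outcome=F: state=CLOSED
  event#17 t=44ms outcome=S: state=CLOSED
  event#18 t=46ms outcome=F: state=CLOSED
  event#19 t=50ms outcome=F: state=OPEN

Answer: CCCCCCCCCCCCCCCCCCO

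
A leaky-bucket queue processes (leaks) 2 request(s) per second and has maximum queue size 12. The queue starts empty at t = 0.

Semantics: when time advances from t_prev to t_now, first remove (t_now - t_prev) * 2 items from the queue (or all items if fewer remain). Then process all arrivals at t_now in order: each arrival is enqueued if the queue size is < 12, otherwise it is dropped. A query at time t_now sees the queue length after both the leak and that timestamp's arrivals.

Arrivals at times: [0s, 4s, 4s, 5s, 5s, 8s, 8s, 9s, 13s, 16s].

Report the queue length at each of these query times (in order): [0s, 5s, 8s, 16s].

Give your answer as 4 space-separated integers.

Queue lengths at query times:
  query t=0s: backlog = 1
  query t=5s: backlog = 2
  query t=8s: backlog = 2
  query t=16s: backlog = 1

Answer: 1 2 2 1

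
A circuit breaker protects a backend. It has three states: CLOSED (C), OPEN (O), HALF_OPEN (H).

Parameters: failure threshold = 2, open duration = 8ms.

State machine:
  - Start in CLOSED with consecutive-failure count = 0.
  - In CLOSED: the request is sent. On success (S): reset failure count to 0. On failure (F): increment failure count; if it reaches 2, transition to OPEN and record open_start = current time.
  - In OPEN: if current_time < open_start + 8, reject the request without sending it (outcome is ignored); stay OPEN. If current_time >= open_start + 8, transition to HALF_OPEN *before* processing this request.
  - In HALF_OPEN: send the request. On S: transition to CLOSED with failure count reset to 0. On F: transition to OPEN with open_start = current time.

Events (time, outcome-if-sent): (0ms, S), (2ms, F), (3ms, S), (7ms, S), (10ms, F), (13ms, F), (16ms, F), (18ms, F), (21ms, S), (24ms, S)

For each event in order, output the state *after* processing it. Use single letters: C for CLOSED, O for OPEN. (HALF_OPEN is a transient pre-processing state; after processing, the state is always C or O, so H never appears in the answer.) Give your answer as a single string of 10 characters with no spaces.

Answer: CCCCCOOOCC

Derivation:
State after each event:
  event#1 t=0ms outcome=S: state=CLOSED
  event#2 t=2ms outcome=F: state=CLOSED
  event#3 t=3ms outcome=S: state=CLOSED
  event#4 t=7ms outcome=S: state=CLOSED
  event#5 t=10ms outcome=F: state=CLOSED
  event#6 t=13ms outcome=F: state=OPEN
  event#7 t=16ms outcome=F: state=OPEN
  event#8 t=18ms outcome=F: state=OPEN
  event#9 t=21ms outcome=S: state=CLOSED
  event#10 t=24ms outcome=S: state=CLOSED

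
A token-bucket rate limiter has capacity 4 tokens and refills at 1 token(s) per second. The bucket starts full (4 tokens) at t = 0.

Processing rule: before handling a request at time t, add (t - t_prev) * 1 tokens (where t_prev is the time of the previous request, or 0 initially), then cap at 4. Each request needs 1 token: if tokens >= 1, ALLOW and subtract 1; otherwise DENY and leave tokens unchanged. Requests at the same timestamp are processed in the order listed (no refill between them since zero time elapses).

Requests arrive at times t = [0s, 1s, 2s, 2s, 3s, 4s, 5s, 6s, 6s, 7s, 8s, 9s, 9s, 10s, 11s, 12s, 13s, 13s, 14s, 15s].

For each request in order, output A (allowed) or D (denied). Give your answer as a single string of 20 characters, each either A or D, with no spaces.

Simulating step by step:
  req#1 t=0s: ALLOW
  req#2 t=1s: ALLOW
  req#3 t=2s: ALLOW
  req#4 t=2s: ALLOW
  req#5 t=3s: ALLOW
  req#6 t=4s: ALLOW
  req#7 t=5s: ALLOW
  req#8 t=6s: ALLOW
  req#9 t=6s: ALLOW
  req#10 t=7s: ALLOW
  req#11 t=8s: ALLOW
  req#12 t=9s: ALLOW
  req#13 t=9s: ALLOW
  req#14 t=10s: ALLOW
  req#15 t=11s: ALLOW
  req#16 t=12s: ALLOW
  req#17 t=13s: ALLOW
  req#18 t=13s: DENY
  req#19 t=14s: ALLOW
  req#20 t=15s: ALLOW

Answer: AAAAAAAAAAAAAAAAADAA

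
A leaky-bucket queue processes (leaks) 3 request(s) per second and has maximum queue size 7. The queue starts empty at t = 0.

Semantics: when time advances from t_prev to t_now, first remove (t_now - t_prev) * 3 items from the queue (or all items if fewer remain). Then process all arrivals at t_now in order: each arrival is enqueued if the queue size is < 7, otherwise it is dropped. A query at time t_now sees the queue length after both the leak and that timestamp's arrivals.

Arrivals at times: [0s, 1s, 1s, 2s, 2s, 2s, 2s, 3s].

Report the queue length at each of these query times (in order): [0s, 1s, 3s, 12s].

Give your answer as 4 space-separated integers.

Queue lengths at query times:
  query t=0s: backlog = 1
  query t=1s: backlog = 2
  query t=3s: backlog = 2
  query t=12s: backlog = 0

Answer: 1 2 2 0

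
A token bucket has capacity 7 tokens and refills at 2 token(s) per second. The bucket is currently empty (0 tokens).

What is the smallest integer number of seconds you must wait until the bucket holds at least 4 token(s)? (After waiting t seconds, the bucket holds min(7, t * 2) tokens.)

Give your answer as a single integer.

Answer: 2

Derivation:
Need t * 2 >= 4, so t >= 4/2.
Smallest integer t = ceil(4/2) = 2.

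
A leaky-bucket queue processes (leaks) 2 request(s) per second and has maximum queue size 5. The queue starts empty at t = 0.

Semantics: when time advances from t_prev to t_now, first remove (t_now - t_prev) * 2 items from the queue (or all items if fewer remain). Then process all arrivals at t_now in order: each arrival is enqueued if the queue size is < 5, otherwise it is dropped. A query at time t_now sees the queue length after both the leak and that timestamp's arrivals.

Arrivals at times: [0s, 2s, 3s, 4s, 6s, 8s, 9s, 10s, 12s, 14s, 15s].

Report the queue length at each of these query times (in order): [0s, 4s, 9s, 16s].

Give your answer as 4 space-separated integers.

Queue lengths at query times:
  query t=0s: backlog = 1
  query t=4s: backlog = 1
  query t=9s: backlog = 1
  query t=16s: backlog = 0

Answer: 1 1 1 0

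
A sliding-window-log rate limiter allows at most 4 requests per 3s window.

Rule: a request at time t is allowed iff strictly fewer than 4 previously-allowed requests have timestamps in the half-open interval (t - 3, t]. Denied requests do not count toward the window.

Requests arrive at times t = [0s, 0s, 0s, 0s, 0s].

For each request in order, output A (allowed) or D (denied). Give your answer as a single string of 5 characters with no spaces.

Answer: AAAAD

Derivation:
Tracking allowed requests in the window:
  req#1 t=0s: ALLOW
  req#2 t=0s: ALLOW
  req#3 t=0s: ALLOW
  req#4 t=0s: ALLOW
  req#5 t=0s: DENY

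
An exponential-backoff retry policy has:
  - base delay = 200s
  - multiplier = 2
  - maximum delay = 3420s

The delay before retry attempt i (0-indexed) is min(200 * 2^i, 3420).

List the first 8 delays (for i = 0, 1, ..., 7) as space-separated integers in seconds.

Computing each delay:
  i=0: min(200*2^0, 3420) = 200
  i=1: min(200*2^1, 3420) = 400
  i=2: min(200*2^2, 3420) = 800
  i=3: min(200*2^3, 3420) = 1600
  i=4: min(200*2^4, 3420) = 3200
  i=5: min(200*2^5, 3420) = 3420
  i=6: min(200*2^6, 3420) = 3420
  i=7: min(200*2^7, 3420) = 3420

Answer: 200 400 800 1600 3200 3420 3420 3420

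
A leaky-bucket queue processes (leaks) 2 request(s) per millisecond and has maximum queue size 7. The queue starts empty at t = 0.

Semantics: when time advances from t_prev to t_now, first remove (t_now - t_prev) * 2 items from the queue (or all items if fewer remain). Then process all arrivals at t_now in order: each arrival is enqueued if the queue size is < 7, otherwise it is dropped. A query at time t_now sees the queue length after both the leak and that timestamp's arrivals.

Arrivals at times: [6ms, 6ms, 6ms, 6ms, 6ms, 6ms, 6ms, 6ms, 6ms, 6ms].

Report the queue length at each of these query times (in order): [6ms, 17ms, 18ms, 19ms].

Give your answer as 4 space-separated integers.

Queue lengths at query times:
  query t=6ms: backlog = 7
  query t=17ms: backlog = 0
  query t=18ms: backlog = 0
  query t=19ms: backlog = 0

Answer: 7 0 0 0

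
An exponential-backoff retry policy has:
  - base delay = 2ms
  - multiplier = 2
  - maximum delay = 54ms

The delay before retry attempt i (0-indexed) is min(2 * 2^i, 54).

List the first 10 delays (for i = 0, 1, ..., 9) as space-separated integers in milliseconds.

Computing each delay:
  i=0: min(2*2^0, 54) = 2
  i=1: min(2*2^1, 54) = 4
  i=2: min(2*2^2, 54) = 8
  i=3: min(2*2^3, 54) = 16
  i=4: min(2*2^4, 54) = 32
  i=5: min(2*2^5, 54) = 54
  i=6: min(2*2^6, 54) = 54
  i=7: min(2*2^7, 54) = 54
  i=8: min(2*2^8, 54) = 54
  i=9: min(2*2^9, 54) = 54

Answer: 2 4 8 16 32 54 54 54 54 54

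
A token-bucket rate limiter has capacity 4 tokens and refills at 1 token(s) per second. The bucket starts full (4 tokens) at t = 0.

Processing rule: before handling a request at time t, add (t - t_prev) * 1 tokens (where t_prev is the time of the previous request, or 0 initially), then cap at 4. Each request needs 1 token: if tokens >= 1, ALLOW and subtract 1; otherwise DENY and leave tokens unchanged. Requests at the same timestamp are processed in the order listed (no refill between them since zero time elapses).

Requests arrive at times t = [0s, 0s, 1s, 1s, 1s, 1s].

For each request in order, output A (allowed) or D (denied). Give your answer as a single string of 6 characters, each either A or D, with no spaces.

Simulating step by step:
  req#1 t=0s: ALLOW
  req#2 t=0s: ALLOW
  req#3 t=1s: ALLOW
  req#4 t=1s: ALLOW
  req#5 t=1s: ALLOW
  req#6 t=1s: DENY

Answer: AAAAAD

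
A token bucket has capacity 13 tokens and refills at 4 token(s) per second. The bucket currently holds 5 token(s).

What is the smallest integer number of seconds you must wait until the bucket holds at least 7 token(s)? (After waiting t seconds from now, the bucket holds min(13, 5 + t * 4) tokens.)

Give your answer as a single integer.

Answer: 1

Derivation:
Need 5 + t * 4 >= 7, so t >= 2/4.
Smallest integer t = ceil(2/4) = 1.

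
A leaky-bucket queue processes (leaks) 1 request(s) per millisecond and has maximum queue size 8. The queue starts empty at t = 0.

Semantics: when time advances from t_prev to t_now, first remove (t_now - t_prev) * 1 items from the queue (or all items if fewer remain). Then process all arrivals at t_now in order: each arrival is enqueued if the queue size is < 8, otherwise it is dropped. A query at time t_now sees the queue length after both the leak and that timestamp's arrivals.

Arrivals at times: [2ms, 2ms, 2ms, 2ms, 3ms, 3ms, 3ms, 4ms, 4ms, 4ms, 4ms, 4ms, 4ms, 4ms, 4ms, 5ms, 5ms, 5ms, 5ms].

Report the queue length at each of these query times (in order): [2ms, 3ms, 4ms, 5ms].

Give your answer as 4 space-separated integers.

Queue lengths at query times:
  query t=2ms: backlog = 4
  query t=3ms: backlog = 6
  query t=4ms: backlog = 8
  query t=5ms: backlog = 8

Answer: 4 6 8 8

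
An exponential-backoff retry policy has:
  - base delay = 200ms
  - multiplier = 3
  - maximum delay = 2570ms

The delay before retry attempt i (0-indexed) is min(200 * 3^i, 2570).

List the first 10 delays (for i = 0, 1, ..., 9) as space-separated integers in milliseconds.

Computing each delay:
  i=0: min(200*3^0, 2570) = 200
  i=1: min(200*3^1, 2570) = 600
  i=2: min(200*3^2, 2570) = 1800
  i=3: min(200*3^3, 2570) = 2570
  i=4: min(200*3^4, 2570) = 2570
  i=5: min(200*3^5, 2570) = 2570
  i=6: min(200*3^6, 2570) = 2570
  i=7: min(200*3^7, 2570) = 2570
  i=8: min(200*3^8, 2570) = 2570
  i=9: min(200*3^9, 2570) = 2570

Answer: 200 600 1800 2570 2570 2570 2570 2570 2570 2570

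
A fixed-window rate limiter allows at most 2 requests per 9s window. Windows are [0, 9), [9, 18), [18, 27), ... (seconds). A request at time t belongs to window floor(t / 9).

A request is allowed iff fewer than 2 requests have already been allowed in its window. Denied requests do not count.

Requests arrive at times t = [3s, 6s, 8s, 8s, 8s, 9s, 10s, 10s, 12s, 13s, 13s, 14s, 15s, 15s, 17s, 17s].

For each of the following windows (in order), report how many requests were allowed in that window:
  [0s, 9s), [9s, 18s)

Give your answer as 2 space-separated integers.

Answer: 2 2

Derivation:
Processing requests:
  req#1 t=3s (window 0): ALLOW
  req#2 t=6s (window 0): ALLOW
  req#3 t=8s (window 0): DENY
  req#4 t=8s (window 0): DENY
  req#5 t=8s (window 0): DENY
  req#6 t=9s (window 1): ALLOW
  req#7 t=10s (window 1): ALLOW
  req#8 t=10s (window 1): DENY
  req#9 t=12s (window 1): DENY
  req#10 t=13s (window 1): DENY
  req#11 t=13s (window 1): DENY
  req#12 t=14s (window 1): DENY
  req#13 t=15s (window 1): DENY
  req#14 t=15s (window 1): DENY
  req#15 t=17s (window 1): DENY
  req#16 t=17s (window 1): DENY

Allowed counts by window: 2 2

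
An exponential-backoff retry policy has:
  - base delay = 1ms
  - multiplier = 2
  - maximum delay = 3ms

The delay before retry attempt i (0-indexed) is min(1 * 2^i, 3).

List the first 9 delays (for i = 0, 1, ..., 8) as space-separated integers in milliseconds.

Answer: 1 2 3 3 3 3 3 3 3

Derivation:
Computing each delay:
  i=0: min(1*2^0, 3) = 1
  i=1: min(1*2^1, 3) = 2
  i=2: min(1*2^2, 3) = 3
  i=3: min(1*2^3, 3) = 3
  i=4: min(1*2^4, 3) = 3
  i=5: min(1*2^5, 3) = 3
  i=6: min(1*2^6, 3) = 3
  i=7: min(1*2^7, 3) = 3
  i=8: min(1*2^8, 3) = 3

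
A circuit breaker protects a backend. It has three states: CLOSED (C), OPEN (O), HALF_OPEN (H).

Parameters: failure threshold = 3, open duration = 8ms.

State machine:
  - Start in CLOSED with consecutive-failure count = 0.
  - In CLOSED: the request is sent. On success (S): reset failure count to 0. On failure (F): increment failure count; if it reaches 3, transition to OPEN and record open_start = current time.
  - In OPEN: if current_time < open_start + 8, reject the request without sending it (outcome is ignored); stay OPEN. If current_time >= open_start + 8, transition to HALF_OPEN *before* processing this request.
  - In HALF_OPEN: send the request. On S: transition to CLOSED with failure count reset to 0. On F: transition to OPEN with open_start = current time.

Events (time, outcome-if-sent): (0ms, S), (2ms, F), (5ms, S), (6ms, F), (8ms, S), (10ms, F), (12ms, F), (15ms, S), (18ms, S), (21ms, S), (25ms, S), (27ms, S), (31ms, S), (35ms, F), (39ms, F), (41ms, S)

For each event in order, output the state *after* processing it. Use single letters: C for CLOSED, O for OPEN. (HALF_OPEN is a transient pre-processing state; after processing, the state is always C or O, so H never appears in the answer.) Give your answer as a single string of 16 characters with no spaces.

Answer: CCCCCCCCCCCCCCCC

Derivation:
State after each event:
  event#1 t=0ms outcome=S: state=CLOSED
  event#2 t=2ms outcome=F: state=CLOSED
  event#3 t=5ms outcome=S: state=CLOSED
  event#4 t=6ms outcome=F: state=CLOSED
  event#5 t=8ms outcome=S: state=CLOSED
  event#6 t=10ms outcome=F: state=CLOSED
  event#7 t=12ms outcome=F: state=CLOSED
  event#8 t=15ms outcome=S: state=CLOSED
  event#9 t=18ms outcome=S: state=CLOSED
  event#10 t=21ms outcome=S: state=CLOSED
  event#11 t=25ms outcome=S: state=CLOSED
  event#12 t=27ms outcome=S: state=CLOSED
  event#13 t=31ms outcome=S: state=CLOSED
  event#14 t=35ms outcome=F: state=CLOSED
  event#15 t=39ms outcome=F: state=CLOSED
  event#16 t=41ms outcome=S: state=CLOSED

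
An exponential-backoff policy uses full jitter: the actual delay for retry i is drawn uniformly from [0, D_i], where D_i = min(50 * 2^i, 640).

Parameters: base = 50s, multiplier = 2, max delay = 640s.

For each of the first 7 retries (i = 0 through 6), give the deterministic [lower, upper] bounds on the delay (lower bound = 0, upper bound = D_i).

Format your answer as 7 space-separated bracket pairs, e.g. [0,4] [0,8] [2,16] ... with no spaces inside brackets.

Answer: [0,50] [0,100] [0,200] [0,400] [0,640] [0,640] [0,640]

Derivation:
Computing bounds per retry:
  i=0: D_i=min(50*2^0,640)=50, bounds=[0,50]
  i=1: D_i=min(50*2^1,640)=100, bounds=[0,100]
  i=2: D_i=min(50*2^2,640)=200, bounds=[0,200]
  i=3: D_i=min(50*2^3,640)=400, bounds=[0,400]
  i=4: D_i=min(50*2^4,640)=640, bounds=[0,640]
  i=5: D_i=min(50*2^5,640)=640, bounds=[0,640]
  i=6: D_i=min(50*2^6,640)=640, bounds=[0,640]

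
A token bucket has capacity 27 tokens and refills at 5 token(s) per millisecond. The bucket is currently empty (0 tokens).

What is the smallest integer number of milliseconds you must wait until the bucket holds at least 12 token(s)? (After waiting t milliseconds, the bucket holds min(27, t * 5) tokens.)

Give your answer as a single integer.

Answer: 3

Derivation:
Need t * 5 >= 12, so t >= 12/5.
Smallest integer t = ceil(12/5) = 3.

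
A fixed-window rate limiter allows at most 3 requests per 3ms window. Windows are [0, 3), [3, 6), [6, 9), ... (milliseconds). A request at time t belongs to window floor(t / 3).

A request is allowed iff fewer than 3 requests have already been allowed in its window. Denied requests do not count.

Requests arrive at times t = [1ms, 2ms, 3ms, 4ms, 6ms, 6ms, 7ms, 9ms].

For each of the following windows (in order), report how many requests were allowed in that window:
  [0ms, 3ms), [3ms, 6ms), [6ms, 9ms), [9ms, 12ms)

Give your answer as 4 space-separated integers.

Processing requests:
  req#1 t=1ms (window 0): ALLOW
  req#2 t=2ms (window 0): ALLOW
  req#3 t=3ms (window 1): ALLOW
  req#4 t=4ms (window 1): ALLOW
  req#5 t=6ms (window 2): ALLOW
  req#6 t=6ms (window 2): ALLOW
  req#7 t=7ms (window 2): ALLOW
  req#8 t=9ms (window 3): ALLOW

Allowed counts by window: 2 2 3 1

Answer: 2 2 3 1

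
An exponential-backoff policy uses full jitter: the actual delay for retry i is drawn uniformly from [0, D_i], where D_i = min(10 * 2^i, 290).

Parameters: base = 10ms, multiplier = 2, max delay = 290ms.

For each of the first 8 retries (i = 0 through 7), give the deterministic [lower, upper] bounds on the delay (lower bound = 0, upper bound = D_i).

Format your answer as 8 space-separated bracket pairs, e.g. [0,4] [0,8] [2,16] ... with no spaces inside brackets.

Answer: [0,10] [0,20] [0,40] [0,80] [0,160] [0,290] [0,290] [0,290]

Derivation:
Computing bounds per retry:
  i=0: D_i=min(10*2^0,290)=10, bounds=[0,10]
  i=1: D_i=min(10*2^1,290)=20, bounds=[0,20]
  i=2: D_i=min(10*2^2,290)=40, bounds=[0,40]
  i=3: D_i=min(10*2^3,290)=80, bounds=[0,80]
  i=4: D_i=min(10*2^4,290)=160, bounds=[0,160]
  i=5: D_i=min(10*2^5,290)=290, bounds=[0,290]
  i=6: D_i=min(10*2^6,290)=290, bounds=[0,290]
  i=7: D_i=min(10*2^7,290)=290, bounds=[0,290]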